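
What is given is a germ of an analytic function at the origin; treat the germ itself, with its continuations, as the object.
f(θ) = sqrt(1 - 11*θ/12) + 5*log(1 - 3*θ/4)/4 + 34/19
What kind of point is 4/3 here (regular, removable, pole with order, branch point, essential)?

The term (5/4)*log(1 - θ/(4/3)) has argument 1 - 4/3/(4/3) = 0 at 4/3: a logarithmic (infinitely-sheeted) branch point; the remaining terms are analytic or single-valued there.

The point is a logarithmic branch point.


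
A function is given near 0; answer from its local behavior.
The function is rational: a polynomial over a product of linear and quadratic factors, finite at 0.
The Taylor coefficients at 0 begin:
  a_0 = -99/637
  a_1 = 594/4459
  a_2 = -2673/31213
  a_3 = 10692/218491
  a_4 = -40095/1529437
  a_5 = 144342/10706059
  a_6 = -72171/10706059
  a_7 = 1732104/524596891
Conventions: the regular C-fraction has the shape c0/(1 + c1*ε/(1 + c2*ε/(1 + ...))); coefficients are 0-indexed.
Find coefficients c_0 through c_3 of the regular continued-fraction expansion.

The regular C-fraction coefficients are [-99/637, 6/7, -3/14, 3/14].

Taylor coefficients (read off): a_0 = -99/637, a_1 = 594/4459, a_2 = -2673/31213, a_3 = 10692/218491.
c0 = a_0 = -99/637. Peel one level at a time: if S = 1 + c*ε/S' with S'(0) = 1, then c is the ε-coefficient of S and S' = c*ε/(S - 1).
S_1 = c0/f = 1 + (6/7)*ε + (9/49)*ε^2 + ...; c1 = 6/7.
S_2 = c1*ε/(S_1 - 1) = 1 + (-3/14)*ε + (9/196)*ε^2 + ...; c2 = -3/14.
S_3 = c2*ε/(S_2 - 1) = 1 + (3/14)*ε + ...; c3 = 3/14.


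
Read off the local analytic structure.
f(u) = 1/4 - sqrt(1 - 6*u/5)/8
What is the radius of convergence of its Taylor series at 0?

Branch term (-1/8)*sqrt(1 - u/(5/6)): its argument vanishes at u = 5/6, a square-root branch point, modulus 5/6.
The radius of convergence is the smallest modulus among the singular points: 5/6.

The radius of convergence is 5/6.


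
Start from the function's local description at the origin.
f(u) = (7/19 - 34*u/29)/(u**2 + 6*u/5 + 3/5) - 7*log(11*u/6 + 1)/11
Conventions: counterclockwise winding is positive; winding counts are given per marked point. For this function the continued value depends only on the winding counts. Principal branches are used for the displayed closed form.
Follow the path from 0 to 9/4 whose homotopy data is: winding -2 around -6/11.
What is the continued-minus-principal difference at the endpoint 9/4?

Continued minus principal equals (28/11)*pi*i.

The rational part is single-valued and drops out of the difference; each branch term changes only by its own monodromy.
(-7/11)*log(1 - u/(-6/11)): each positive loop around -6/11 adds 2*pi*i to the log, so winding -2 contributes (-7/11)*(-2)*2*pi*i = (28/11)*pi*i.
Summing the contributions at u = 9/4 gives (28/11)*pi*i.


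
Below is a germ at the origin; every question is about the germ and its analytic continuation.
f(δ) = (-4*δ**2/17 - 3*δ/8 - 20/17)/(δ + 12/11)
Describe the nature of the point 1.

Denominator factors: δ + 12/11 = 23/11 at δ = 1 — none vanishes.
So the germ continues analytically to 1.

The point is a regular point.


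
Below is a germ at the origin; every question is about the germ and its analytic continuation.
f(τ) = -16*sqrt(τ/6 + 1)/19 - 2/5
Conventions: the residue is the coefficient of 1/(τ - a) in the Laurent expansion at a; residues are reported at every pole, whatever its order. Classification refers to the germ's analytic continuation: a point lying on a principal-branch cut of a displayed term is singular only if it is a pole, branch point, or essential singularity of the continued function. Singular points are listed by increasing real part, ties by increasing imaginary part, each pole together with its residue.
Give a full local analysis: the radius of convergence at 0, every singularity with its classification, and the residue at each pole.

Branch term (-16/19)*sqrt(1 - τ/(-6)): its argument vanishes at τ = -6, a square-root branch point, modulus 6.
The radius of convergence is the smallest modulus among the singular points: 6.

Radius of convergence at 0: 6.
At -6: an algebraic (square-root) branch point.


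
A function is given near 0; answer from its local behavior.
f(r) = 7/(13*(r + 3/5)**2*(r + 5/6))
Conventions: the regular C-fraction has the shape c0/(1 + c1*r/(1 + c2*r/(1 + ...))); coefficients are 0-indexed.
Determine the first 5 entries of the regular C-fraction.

The regular C-fraction coefficients are [70/39, 68/15, -305/204, 12485/12444, -36720/152317].

Taylor coefficients (expand at 0): a_0 = 70/39, a_1 = -952/117, a_2 = 14462/585, a_3 = -1655948/26325, a_4 = 57150814/394875.
c0 = a_0 = 70/39. Peel one level at a time: if S = 1 + c*r/S' with S'(0) = 1, then c is the r-coefficient of S and S' = c*r/(S - 1).
S_1 = c0/f = 1 + (68/15)*r + (61/9)*r^2 + ...; c1 = 68/15.
S_2 = c1*r/(S_1 - 1) = 1 + (-305/204)*r + (62425/41616)*r^2 + ...; c2 = -305/204.
S_3 = c2*r/(S_2 - 1) = 1 + (12485/12444)*r + (900/3721)*r^2 + ...; c3 = 12485/12444.
S_4 = c3*r/(S_3 - 1) = 1 + (-36720/152317)*r + ...; c4 = -36720/152317.


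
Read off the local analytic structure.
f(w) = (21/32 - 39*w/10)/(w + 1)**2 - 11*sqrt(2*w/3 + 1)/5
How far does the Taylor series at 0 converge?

Denominator factor (w + 1)^2: pole of order 2 at -1, modulus 1.
Branch term (-11/5)*sqrt(1 - w/(-3/2)): its argument vanishes at w = -3/2, a square-root branch point, modulus 3/2.
The radius of convergence is the smallest modulus among the singular points: 1.

The radius of convergence is 1.


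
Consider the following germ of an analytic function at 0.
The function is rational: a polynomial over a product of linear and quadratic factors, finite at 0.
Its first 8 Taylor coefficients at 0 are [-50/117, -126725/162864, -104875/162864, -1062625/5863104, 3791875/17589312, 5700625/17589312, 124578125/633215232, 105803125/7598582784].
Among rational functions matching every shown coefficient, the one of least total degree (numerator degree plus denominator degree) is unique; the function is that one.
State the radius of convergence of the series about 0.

The radius of convergence is (2/5)*sqrt(15).

No rational of total degree below 5 reproduces all 8 coefficients; solving the [1/4] Pade equations on them gives f(ψ) = (-11*ψ/29 - 32/13)/(ψ**2 - 2*ψ + 12/5)**2, whose expansion matches every shown term.
Denominator factor (ψ**2 - 2*ψ + 12/5)^2: discriminant -28/5, complex-conjugate roots (1) + ((1/5)*sqrt(35))*i and (1) - ((1/5)*sqrt(35))*i; poles of order 2, moduli (2/5)*sqrt(15) and (2/5)*sqrt(15).
The radius of convergence is the smallest modulus among the singular points: (2/5)*sqrt(15).


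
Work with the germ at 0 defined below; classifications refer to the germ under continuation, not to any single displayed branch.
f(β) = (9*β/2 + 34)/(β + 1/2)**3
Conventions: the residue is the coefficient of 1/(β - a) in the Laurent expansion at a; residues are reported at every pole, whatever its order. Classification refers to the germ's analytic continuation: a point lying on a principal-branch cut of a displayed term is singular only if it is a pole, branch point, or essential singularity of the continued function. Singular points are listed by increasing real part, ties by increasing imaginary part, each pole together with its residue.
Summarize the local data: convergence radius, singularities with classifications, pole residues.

Radius of convergence at 0: 1/2.
At -1/2: a pole of order 3; residue 0.

Denominator factor (β + 1/2)^3: pole of order 3 at -1/2, modulus 1/2.
The radius of convergence is the smallest modulus among the singular points: 1/2.
At the order-3 pole -1/2 set g(β) = (β - (-1/2))^3*f(β) = 9*β/2 + 34.
Order-3 pole: residue = g''(a)/2; g''(-1/2) = 0, so the residue is 0.


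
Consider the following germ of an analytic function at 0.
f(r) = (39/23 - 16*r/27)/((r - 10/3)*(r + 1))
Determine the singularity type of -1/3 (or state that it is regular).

Denominator factors: r - 10/3 = -11/3 at r = -1/3; r + 1 = 2/3 at r = -1/3 — none vanishes.
So the germ continues analytically to -1/3.

The point is a regular point.


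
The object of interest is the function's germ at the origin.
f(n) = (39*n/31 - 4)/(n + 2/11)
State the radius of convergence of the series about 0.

The radius of convergence is 2/11.

Denominator factor (n + 2/11): pole of order 1 at -2/11, modulus 2/11.
The radius of convergence is the smallest modulus among the singular points: 2/11.


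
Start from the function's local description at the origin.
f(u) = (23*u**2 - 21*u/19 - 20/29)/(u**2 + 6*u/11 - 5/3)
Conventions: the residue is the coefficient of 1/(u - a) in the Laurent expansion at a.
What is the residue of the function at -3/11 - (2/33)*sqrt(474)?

The residue is -2853/418 - (4136929/5745828)*sqrt(474).

The factor u**2 + 6*u/11 - 5/3 splits as (u - a)(u - a') with a = -3/11 - (2/33)*sqrt(474), a' = -3/11 + (2/33)*sqrt(474). At the order-1 pole a set g(u) = (u - a)*f(u) = [23*u**2 - 21*u/19 - 20/29] / (u - a').
Simple pole: residue = g(a) at a = -3/11 - (2/33)*sqrt(474), which is -2853/418 - (4136929/5745828)*sqrt(474).


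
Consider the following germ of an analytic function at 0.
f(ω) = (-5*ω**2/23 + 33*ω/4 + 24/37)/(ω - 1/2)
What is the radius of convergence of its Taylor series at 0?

The radius of convergence is 1/2.

Denominator factor (ω - 1/2): pole of order 1 at 1/2, modulus 1/2.
The radius of convergence is the smallest modulus among the singular points: 1/2.


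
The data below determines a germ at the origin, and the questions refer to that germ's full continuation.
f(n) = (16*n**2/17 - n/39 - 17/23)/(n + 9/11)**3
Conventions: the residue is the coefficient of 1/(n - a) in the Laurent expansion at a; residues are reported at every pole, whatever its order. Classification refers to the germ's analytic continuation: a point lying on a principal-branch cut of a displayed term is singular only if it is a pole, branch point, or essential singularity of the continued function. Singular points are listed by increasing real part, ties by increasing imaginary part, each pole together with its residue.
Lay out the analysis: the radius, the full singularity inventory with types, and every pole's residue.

Radius of convergence at 0: 9/11.
At -9/11: a pole of order 3; residue 16/17.

Denominator factor (n + 9/11)^3: pole of order 3 at -9/11, modulus 9/11.
The radius of convergence is the smallest modulus among the singular points: 9/11.
At the order-3 pole -9/11 set g(n) = (n - (-9/11))^3*f(n) = 16*n**2/17 - n/39 - 17/23.
Order-3 pole: residue = g''(a)/2; g''(-9/11) = 32/17, so the residue is 16/17.


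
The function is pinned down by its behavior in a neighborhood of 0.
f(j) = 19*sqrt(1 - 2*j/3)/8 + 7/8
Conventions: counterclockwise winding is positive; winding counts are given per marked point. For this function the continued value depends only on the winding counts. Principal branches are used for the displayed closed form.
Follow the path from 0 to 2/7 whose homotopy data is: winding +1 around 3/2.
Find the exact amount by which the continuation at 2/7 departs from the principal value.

Continued minus principal equals -(19/84)*sqrt(357).

The rational part is single-valued and drops out of the difference; each branch term changes only by its own monodromy.
(19/8)*sqrt(1 - j/(3/2)): winding +1 is odd, the square root flips sign, contributing -2*(19/8)*sqrt(1 - (2/7)/(3/2)) = -2*(19/8)*sqrt(17/21) = -(19/84)*sqrt(357).
Summing the contributions at j = 2/7 gives -(19/84)*sqrt(357).


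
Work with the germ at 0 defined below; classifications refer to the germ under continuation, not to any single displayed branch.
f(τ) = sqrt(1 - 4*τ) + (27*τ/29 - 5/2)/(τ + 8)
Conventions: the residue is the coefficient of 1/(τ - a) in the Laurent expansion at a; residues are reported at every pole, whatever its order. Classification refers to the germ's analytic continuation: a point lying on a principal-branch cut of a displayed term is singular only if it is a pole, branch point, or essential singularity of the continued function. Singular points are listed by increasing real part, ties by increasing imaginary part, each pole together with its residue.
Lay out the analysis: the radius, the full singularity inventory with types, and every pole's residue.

Denominator factor (τ + 8): pole of order 1 at -8, modulus 8.
Branch term (1)*sqrt(1 - τ/(1/4)): its argument vanishes at τ = 1/4, a square-root branch point, modulus 1/4.
The radius of convergence is the smallest modulus among the singular points: 1/4.
The branch term is analytic at -8 and contributes nothing to the residue; only the rational part matters.
At the order-1 pole -8 set g(τ) = (τ - (-8))*(rational part) = 27*τ/29 - 5/2.
Simple pole: residue = g(a) at a = -8, which is -577/58.
List the singular points by increasing real part (a conjugate pair: the negative imaginary part first).

Radius of convergence at 0: 1/4.
At -8: a pole of order 1; residue -577/58.
At 1/4: an algebraic (square-root) branch point.


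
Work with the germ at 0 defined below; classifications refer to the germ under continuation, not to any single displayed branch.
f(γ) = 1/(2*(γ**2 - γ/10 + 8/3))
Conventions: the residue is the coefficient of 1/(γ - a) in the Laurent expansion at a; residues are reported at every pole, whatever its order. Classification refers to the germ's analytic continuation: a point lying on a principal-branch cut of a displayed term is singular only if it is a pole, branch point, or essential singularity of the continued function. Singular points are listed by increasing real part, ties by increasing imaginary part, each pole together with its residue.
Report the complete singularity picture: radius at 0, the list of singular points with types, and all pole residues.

Denominator factor (γ**2 - γ/10 + 8/3): discriminant -3197/300, complex-conjugate roots (1/20) + ((1/60)*sqrt(9591))*i and (1/20) - ((1/60)*sqrt(9591))*i; poles of order 1, moduli (2/3)*sqrt(6) and (2/3)*sqrt(6).
The radius of convergence is the smallest modulus among the singular points: (2/3)*sqrt(6).
The factor γ**2 - γ/10 + 8/3 splits as (γ - a)(γ - a') with a = (1/20) - ((1/60)*sqrt(9591))*i, a' = (1/20) + ((1/60)*sqrt(9591))*i. At the order-1 pole a set g(γ) = (γ - a)*f(γ) = [1/2] / (γ - a').
Simple pole: residue = g(a) at a = (1/20) - ((1/60)*sqrt(9591))*i, which is ((5/3197)*sqrt(9591))*i.
The factor γ**2 - γ/10 + 8/3 splits as (γ - a)(γ - a') with a = (1/20) + ((1/60)*sqrt(9591))*i, a' = (1/20) - ((1/60)*sqrt(9591))*i. At the order-1 pole a set g(γ) = (γ - a)*f(γ) = [1/2] / (γ - a').
Simple pole: residue = g(a) at a = (1/20) + ((1/60)*sqrt(9591))*i, which is -((5/3197)*sqrt(9591))*i.
List the singular points by increasing real part (a conjugate pair: the negative imaginary part first).

Radius of convergence at 0: (2/3)*sqrt(6).
At (1/20) - ((1/60)*sqrt(9591))*i: a pole of order 1; residue ((5/3197)*sqrt(9591))*i.
At (1/20) + ((1/60)*sqrt(9591))*i: a pole of order 1; residue -((5/3197)*sqrt(9591))*i.


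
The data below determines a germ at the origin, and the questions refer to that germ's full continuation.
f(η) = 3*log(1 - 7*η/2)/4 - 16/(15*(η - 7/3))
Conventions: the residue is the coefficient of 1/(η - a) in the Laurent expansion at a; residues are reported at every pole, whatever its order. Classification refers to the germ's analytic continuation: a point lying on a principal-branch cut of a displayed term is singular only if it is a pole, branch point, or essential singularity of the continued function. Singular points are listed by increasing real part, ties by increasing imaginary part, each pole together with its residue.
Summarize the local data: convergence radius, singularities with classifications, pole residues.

Radius of convergence at 0: 2/7.
At 2/7: a logarithmic branch point.
At 7/3: a pole of order 1; residue -16/15.

Denominator factor (η - 7/3): pole of order 1 at 7/3, modulus 7/3.
Branch term (3/4)*log(1 - η/(2/7)): its argument vanishes at η = 2/7, a logarithmic branch point, modulus 2/7.
The radius of convergence is the smallest modulus among the singular points: 2/7.
The branch term is analytic at 7/3 and contributes nothing to the residue; only the rational part matters.
At the order-1 pole 7/3 set g(η) = (η - (7/3))*(rational part) = -16/15.
Simple pole: residue = g(a) at a = 7/3, which is -16/15.
List the singular points by increasing real part (a conjugate pair: the negative imaginary part first).


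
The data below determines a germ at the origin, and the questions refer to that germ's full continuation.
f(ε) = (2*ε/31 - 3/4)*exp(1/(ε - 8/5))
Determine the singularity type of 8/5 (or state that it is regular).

The exponent 1/(ε - (8/5)) has a pole at 8/5, so exp(1/(ε - (8/5))) takes every nonzero value near it: an essential singularity (not a pole of any order).

The point is an essential singularity.


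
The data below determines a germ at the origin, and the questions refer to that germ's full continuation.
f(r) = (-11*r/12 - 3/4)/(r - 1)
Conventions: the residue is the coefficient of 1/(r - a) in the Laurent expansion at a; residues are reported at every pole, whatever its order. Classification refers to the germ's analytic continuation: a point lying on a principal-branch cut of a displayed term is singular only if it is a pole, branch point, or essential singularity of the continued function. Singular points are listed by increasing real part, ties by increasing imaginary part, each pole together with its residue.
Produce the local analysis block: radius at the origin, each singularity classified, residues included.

Radius of convergence at 0: 1.
At 1: a pole of order 1; residue -5/3.

Denominator factor (r - 1): pole of order 1 at 1, modulus 1.
The radius of convergence is the smallest modulus among the singular points: 1.
At the order-1 pole 1 set g(r) = (r - (1))*f(r) = -11*r/12 - 3/4.
Simple pole: residue = g(a) at a = 1, which is -5/3.


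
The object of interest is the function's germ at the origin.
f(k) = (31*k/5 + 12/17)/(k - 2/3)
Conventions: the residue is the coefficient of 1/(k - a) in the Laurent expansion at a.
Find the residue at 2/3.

The residue is 1234/255.

At the order-1 pole 2/3 set g(k) = (k - (2/3))*f(k) = 31*k/5 + 12/17.
Simple pole: residue = g(a) at a = 2/3, which is 1234/255.


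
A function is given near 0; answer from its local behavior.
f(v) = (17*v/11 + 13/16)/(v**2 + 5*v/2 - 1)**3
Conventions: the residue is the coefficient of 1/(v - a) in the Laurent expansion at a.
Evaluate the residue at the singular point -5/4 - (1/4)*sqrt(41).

The residue is (2364/758131)*sqrt(41).

The factor v**2 + 5*v/2 - 1 splits as (v - a)(v - a') with a = -5/4 - (1/4)*sqrt(41), a' = -5/4 + (1/4)*sqrt(41). At the order-3 pole a set g(v) = (v - a)^3*f(v) = [17*v/11 + 13/16] / (v - a')^3.
Order-3 pole: residue = g''(a)/2; g''(-5/4 - (1/4)*sqrt(41)) = (4728/758131)*sqrt(41), so the residue is (2364/758131)*sqrt(41).


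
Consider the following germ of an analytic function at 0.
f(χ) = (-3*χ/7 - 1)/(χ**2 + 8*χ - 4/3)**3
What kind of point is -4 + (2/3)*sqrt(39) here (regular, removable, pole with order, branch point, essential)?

The point is a pole of order 3.

The denominator factor χ**2 + 8*χ - 4/3 vanishes at -4 + (2/3)*sqrt(39) and appears to the power 3; the numerator there equals 5/7 - (2/7)*sqrt(39), nonzero, and no other factor vanishes.
Hence a pole whose order is the multiplicity, 3.


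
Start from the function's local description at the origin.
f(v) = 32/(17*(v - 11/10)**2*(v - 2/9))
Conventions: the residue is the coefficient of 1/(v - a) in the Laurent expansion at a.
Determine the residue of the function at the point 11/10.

The residue is -259200/106097.

At the order-2 pole 11/10 set g(v) = (v - (11/10))^2*f(v) = 32/(17*(v - 2/9)).
Order-2 pole: residue = g'(a); g'(11/10) = -259200/106097, so the residue is -259200/106097.


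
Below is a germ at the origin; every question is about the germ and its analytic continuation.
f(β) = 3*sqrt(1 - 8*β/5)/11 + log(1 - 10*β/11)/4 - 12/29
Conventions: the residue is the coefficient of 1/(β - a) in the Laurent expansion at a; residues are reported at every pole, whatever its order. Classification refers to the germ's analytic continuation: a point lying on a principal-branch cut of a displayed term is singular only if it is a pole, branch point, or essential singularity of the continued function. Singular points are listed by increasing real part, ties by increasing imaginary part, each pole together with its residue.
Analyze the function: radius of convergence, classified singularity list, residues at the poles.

Radius of convergence at 0: 5/8.
At 5/8: an algebraic (square-root) branch point.
At 11/10: a logarithmic branch point.

Branch term (1/4)*log(1 - β/(11/10)): its argument vanishes at β = 11/10, a logarithmic branch point, modulus 11/10.
Branch term (3/11)*sqrt(1 - β/(5/8)): its argument vanishes at β = 5/8, a square-root branch point, modulus 5/8.
The radius of convergence is the smallest modulus among the singular points: 5/8.
List the singular points by increasing real part (a conjugate pair: the negative imaginary part first).


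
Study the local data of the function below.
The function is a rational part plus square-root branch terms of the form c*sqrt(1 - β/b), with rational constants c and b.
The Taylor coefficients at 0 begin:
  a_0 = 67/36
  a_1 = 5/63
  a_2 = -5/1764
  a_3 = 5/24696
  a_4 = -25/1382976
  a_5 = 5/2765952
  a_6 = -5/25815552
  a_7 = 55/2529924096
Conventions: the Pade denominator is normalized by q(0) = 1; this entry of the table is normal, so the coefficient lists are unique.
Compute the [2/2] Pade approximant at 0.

Taylor coefficients needed (read off): a_0 = 67/36, a_1 = 5/63, a_2 = -5/1764, a_3 = 5/24696, a_4 = -25/1382976.
Write the denominator as Q(β) = 1 + q1*β + q2*β^2. Requiring Q*f - P = O(β^5) with deg P <= 2 kills the coefficients of β^3..β^4 in Q*f:
  β^3: a_3 + q1*a_2 + q2*a_1 = 0, i.e. 5/24696 + (-5/1764)*q1 + (5/63)*q2 = 0.
  β^4: a_4 + q1*a_3 + q2*a_2 = 0, i.e. -25/1382976 + (5/24696)*q1 + (-5/1764)*q2 = 0.
Solving this linear system: q1 = 3/28, q2 = 1/784.
The numerator is Q*f truncated at degree 2: P0 = a_0 = 67/36; P1 = a_1 + q1*a_0 = 281/1008; P2 = a_2 + q1*a_1 + q2*a_0 = 227/28224.

The Pade approximant has numerator coefficients [67/36, 281/1008, 227/28224]; denominator coefficients [1, 3/28, 1/784].


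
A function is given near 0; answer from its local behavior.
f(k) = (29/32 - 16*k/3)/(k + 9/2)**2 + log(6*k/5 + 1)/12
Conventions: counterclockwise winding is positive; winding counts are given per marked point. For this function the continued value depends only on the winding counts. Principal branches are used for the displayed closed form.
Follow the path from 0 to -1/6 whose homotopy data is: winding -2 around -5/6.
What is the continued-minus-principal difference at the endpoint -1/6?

The rational part is single-valued and drops out of the difference; each branch term changes only by its own monodromy.
(1/12)*log(1 - k/(-5/6)): each positive loop around -5/6 adds 2*pi*i to the log, so winding -2 contributes (1/12)*(-2)*2*pi*i = -(1/3)*pi*i.
Summing the contributions at k = -1/6 gives -(1/3)*pi*i.

Continued minus principal equals -(1/3)*pi*i.


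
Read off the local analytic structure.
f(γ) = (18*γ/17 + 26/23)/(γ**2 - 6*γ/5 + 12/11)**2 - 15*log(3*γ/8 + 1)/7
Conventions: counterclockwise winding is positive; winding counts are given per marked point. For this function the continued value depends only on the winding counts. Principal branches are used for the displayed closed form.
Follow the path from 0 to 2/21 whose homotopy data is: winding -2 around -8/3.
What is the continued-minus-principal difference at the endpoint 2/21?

The rational part is single-valued and drops out of the difference; each branch term changes only by its own monodromy.
(-15/7)*log(1 - γ/(-8/3)): each positive loop around -8/3 adds 2*pi*i to the log, so winding -2 contributes (-15/7)*(-2)*2*pi*i = (60/7)*pi*i.
Summing the contributions at γ = 2/21 gives (60/7)*pi*i.

Continued minus principal equals (60/7)*pi*i.


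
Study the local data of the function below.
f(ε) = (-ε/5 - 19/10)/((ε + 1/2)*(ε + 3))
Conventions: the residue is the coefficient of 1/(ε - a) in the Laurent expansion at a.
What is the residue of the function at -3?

At the order-1 pole -3 set g(ε) = (ε - (-3))*f(ε) = (-ε/5 - 19/10)/(ε + 1/2).
Simple pole: residue = g(a) at a = -3, which is 13/25.

The residue is 13/25.


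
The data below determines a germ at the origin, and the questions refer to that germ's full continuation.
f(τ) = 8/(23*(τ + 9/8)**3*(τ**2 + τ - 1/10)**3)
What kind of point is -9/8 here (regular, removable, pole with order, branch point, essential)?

The point is a pole of order 3.

The denominator factor τ + 9/8 vanishes at -9/8 and appears to the power 3; the numerator there equals 8/23, nonzero, and no other factor vanishes.
Hence a pole whose order is the multiplicity, 3.


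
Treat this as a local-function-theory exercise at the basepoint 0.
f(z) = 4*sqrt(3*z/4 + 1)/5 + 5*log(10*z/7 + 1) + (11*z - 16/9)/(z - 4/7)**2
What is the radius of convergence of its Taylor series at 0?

Denominator factor (z - 4/7)^2: pole of order 2 at 4/7, modulus 4/7.
Branch term (4/5)*sqrt(1 - z/(-4/3)): its argument vanishes at z = -4/3, a square-root branch point, modulus 4/3.
Branch term (5)*log(1 - z/(-7/10)): its argument vanishes at z = -7/10, a logarithmic branch point, modulus 7/10.
The radius of convergence is the smallest modulus among the singular points: 4/7.

The radius of convergence is 4/7.


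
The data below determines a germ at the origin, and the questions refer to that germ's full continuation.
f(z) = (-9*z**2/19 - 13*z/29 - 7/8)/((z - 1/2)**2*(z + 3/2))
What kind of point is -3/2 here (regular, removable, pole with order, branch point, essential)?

The denominator factor z + 3/2 vanishes at -3/2 and appears to the power 1; the numerator there equals -5591/4408, nonzero, and no other factor vanishes.
Hence a pole whose order is the multiplicity, 1.

The point is a pole of order 1.


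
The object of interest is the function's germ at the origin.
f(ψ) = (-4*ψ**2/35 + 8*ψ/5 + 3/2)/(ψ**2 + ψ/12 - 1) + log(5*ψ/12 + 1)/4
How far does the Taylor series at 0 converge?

The radius of convergence is -1/24 + (1/24)*sqrt(577).

Denominator factor (ψ**2 + ψ/12 - 1): discriminant 577/144, real irrational roots -1/24 + (1/24)*sqrt(577) and -1/24 - (1/24)*sqrt(577); poles of order 1, moduli -1/24 + (1/24)*sqrt(577) and 1/24 + (1/24)*sqrt(577).
Branch term (1/4)*log(1 - ψ/(-12/5)): its argument vanishes at ψ = -12/5, a logarithmic branch point, modulus 12/5.
The radius of convergence is the smallest modulus among the singular points: -1/24 + (1/24)*sqrt(577).


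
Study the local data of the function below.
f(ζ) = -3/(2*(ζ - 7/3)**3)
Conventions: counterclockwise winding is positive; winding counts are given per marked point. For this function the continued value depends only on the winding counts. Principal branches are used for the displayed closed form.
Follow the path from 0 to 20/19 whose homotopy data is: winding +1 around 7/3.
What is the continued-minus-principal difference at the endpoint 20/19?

The function is rational, hence single-valued: continuing it around any pole returns the same value, so the difference is 0.

Continued minus principal equals 0.


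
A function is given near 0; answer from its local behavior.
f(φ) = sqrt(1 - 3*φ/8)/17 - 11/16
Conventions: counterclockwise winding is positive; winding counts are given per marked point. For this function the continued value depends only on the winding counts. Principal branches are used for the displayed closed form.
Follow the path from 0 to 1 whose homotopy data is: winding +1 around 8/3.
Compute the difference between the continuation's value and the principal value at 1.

The rational part is single-valued and drops out of the difference; each branch term changes only by its own monodromy.
(1/17)*sqrt(1 - φ/(8/3)): winding +1 is odd, the square root flips sign, contributing -2*(1/17)*sqrt(1 - (1)/(8/3)) = -2*(1/17)*sqrt(5/8) = -(1/34)*sqrt(10).
Summing the contributions at φ = 1 gives -(1/34)*sqrt(10).

Continued minus principal equals -(1/34)*sqrt(10).


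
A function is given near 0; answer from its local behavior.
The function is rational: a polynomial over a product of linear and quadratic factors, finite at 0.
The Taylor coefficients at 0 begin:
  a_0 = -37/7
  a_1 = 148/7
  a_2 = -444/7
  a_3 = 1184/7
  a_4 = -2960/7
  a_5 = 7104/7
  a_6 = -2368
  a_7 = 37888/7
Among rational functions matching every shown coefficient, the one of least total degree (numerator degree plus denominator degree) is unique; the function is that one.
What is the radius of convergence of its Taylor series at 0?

The radius of convergence is 1/2.

No rational of total degree below 2 reproduces all 8 coefficients; solving the [0/2] Pade equations on them gives f(ζ) = -37/(28*(ζ + 1/2)**2), whose expansion matches every shown term.
Denominator factor (ζ + 1/2)^2: pole of order 2 at -1/2, modulus 1/2.
The radius of convergence is the smallest modulus among the singular points: 1/2.


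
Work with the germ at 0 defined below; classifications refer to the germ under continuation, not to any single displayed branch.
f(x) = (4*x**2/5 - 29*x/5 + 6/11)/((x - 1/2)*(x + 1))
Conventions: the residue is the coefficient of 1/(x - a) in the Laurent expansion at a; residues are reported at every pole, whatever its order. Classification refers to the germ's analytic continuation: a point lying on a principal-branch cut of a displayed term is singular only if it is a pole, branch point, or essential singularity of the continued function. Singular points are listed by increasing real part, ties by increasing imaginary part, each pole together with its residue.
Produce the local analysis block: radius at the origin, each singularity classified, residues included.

Radius of convergence at 0: 1/2.
At -1: a pole of order 1; residue -262/55.
At 1/2: a pole of order 1; residue -79/55.

Denominator factor (x + 1): pole of order 1 at -1, modulus 1.
Denominator factor (x - 1/2): pole of order 1 at 1/2, modulus 1/2.
The radius of convergence is the smallest modulus among the singular points: 1/2.
At the order-1 pole -1 set g(x) = (x - (-1))*f(x) = (4*x**2/5 - 29*x/5 + 6/11)/(x - 1/2).
Simple pole: residue = g(a) at a = -1, which is -262/55.
At the order-1 pole 1/2 set g(x) = (x - (1/2))*f(x) = (4*x**2/5 - 29*x/5 + 6/11)/(x + 1).
Simple pole: residue = g(a) at a = 1/2, which is -79/55.
List the singular points by increasing real part (a conjugate pair: the negative imaginary part first).


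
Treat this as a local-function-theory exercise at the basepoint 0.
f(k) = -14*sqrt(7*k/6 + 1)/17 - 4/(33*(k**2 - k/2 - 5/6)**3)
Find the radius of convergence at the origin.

The radius of convergence is -1/4 + (1/12)*sqrt(129).

Denominator factor (k**2 - k/2 - 5/6)^3: discriminant 43/12, real irrational roots 1/4 + (1/12)*sqrt(129) and 1/4 - (1/12)*sqrt(129); poles of order 3, moduli 1/4 + (1/12)*sqrt(129) and -1/4 + (1/12)*sqrt(129).
Branch term (-14/17)*sqrt(1 - k/(-6/7)): its argument vanishes at k = -6/7, a square-root branch point, modulus 6/7.
The radius of convergence is the smallest modulus among the singular points: -1/4 + (1/12)*sqrt(129).


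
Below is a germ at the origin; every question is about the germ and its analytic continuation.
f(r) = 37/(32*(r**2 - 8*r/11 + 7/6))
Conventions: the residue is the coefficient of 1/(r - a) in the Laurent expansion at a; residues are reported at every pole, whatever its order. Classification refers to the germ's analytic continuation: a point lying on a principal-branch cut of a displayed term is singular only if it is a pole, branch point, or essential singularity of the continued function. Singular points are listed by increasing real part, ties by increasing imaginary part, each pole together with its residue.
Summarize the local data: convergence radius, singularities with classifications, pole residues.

Radius of convergence at 0: (1/6)*sqrt(42).
At (4/11) - ((1/66)*sqrt(4506))*i: a pole of order 1; residue ((407/48064)*sqrt(4506))*i.
At (4/11) + ((1/66)*sqrt(4506))*i: a pole of order 1; residue -((407/48064)*sqrt(4506))*i.

Denominator factor (r**2 - 8*r/11 + 7/6): discriminant -1502/363, complex-conjugate roots (4/11) + ((1/66)*sqrt(4506))*i and (4/11) - ((1/66)*sqrt(4506))*i; poles of order 1, moduli (1/6)*sqrt(42) and (1/6)*sqrt(42).
The radius of convergence is the smallest modulus among the singular points: (1/6)*sqrt(42).
The factor r**2 - 8*r/11 + 7/6 splits as (r - a)(r - a') with a = (4/11) - ((1/66)*sqrt(4506))*i, a' = (4/11) + ((1/66)*sqrt(4506))*i. At the order-1 pole a set g(r) = (r - a)*f(r) = [37/32] / (r - a').
Simple pole: residue = g(a) at a = (4/11) - ((1/66)*sqrt(4506))*i, which is ((407/48064)*sqrt(4506))*i.
The factor r**2 - 8*r/11 + 7/6 splits as (r - a)(r - a') with a = (4/11) + ((1/66)*sqrt(4506))*i, a' = (4/11) - ((1/66)*sqrt(4506))*i. At the order-1 pole a set g(r) = (r - a)*f(r) = [37/32] / (r - a').
Simple pole: residue = g(a) at a = (4/11) + ((1/66)*sqrt(4506))*i, which is -((407/48064)*sqrt(4506))*i.
List the singular points by increasing real part (a conjugate pair: the negative imaginary part first).


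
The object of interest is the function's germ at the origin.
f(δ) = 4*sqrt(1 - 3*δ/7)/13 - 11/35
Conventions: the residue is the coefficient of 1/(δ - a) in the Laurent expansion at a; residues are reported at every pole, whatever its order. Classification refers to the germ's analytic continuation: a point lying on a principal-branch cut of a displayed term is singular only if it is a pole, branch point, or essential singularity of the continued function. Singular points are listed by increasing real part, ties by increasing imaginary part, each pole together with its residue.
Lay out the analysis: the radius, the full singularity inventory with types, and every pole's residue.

Radius of convergence at 0: 7/3.
At 7/3: an algebraic (square-root) branch point.

Branch term (4/13)*sqrt(1 - δ/(7/3)): its argument vanishes at δ = 7/3, a square-root branch point, modulus 7/3.
The radius of convergence is the smallest modulus among the singular points: 7/3.


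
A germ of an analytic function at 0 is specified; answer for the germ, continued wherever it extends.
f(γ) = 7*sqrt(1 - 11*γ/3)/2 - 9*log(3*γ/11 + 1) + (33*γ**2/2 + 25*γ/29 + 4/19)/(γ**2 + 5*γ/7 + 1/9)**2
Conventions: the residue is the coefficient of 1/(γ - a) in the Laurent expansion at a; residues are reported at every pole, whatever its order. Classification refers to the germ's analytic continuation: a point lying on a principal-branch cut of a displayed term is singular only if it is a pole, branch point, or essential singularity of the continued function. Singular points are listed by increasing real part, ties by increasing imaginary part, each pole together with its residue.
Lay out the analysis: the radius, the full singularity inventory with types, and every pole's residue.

Radius of convergence at 0: 5/14 - (1/42)*sqrt(29).
At -11/3: a logarithmic branch point.
At -5/14 - (1/42)*sqrt(29): a pole of order 2; residue (17716734/463391)*sqrt(29).
At -5/14 + (1/42)*sqrt(29): a pole of order 2; residue -(17716734/463391)*sqrt(29).
At 3/11: an algebraic (square-root) branch point.


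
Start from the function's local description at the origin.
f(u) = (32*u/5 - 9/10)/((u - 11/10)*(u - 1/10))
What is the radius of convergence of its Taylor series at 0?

Denominator factor (u - 1/10): pole of order 1 at 1/10, modulus 1/10.
Denominator factor (u - 11/10): pole of order 1 at 11/10, modulus 11/10.
The radius of convergence is the smallest modulus among the singular points: 1/10.

The radius of convergence is 1/10.


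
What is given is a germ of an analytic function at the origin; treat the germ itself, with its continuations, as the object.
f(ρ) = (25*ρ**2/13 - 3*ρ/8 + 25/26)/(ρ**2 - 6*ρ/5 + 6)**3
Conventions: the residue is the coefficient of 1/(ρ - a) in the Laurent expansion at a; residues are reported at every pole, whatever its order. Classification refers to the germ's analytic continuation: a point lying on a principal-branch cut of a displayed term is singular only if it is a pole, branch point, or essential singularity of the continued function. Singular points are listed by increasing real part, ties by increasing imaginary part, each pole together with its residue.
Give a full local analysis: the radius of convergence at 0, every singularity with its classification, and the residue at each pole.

Radius of convergence at 0: sqrt(6).
At (3/5) - ((1/5)*sqrt(141))*i: a pole of order 3; residue ((1639375/1554853248)*sqrt(141))*i.
At (3/5) + ((1/5)*sqrt(141))*i: a pole of order 3; residue -((1639375/1554853248)*sqrt(141))*i.


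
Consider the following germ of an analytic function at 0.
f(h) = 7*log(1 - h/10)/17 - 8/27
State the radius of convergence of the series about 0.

Branch term (7/17)*log(1 - h/(10)): its argument vanishes at h = 10, a logarithmic branch point, modulus 10.
The radius of convergence is the smallest modulus among the singular points: 10.

The radius of convergence is 10.


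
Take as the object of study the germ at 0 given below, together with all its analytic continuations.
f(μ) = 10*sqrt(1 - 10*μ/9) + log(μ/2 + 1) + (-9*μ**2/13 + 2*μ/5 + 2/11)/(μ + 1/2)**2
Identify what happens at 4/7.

The point is a regular point.

Denominator factors: μ + 1/2 = 15/14 at μ = 4/7 — none vanishes.
Branch term sqrt(1 - μ/(9/10)): argument at 4/7 is 23/63, nonzero, so 4/7 is not its branch point (a point on a principal cut is still regular for the continued germ).
Branch term log(1 - μ/(-2)): argument at 4/7 is 9/7, nonzero, so 4/7 is not its branch point (a point on a principal cut is still regular for the continued germ).
So the germ continues analytically to 4/7.


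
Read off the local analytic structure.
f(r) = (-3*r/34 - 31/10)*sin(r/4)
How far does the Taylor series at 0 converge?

The radius of convergence is infinite.

The factor sin(r/4) is entire and contributes no finite singular point.
The polynomial part has no poles.
No finite singular points: the Taylor series at 0 converges everywhere.


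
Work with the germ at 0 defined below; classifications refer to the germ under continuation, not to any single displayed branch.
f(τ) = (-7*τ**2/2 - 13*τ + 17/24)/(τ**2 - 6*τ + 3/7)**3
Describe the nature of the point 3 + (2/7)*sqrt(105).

The point is a pole of order 3.

The denominator factor τ**2 - 6*τ + 3/7 vanishes at 3 + (2/7)*sqrt(105) and appears to the power 3; the numerator there equals -2395/24 - (68/7)*sqrt(105), nonzero, and no other factor vanishes.
Hence a pole whose order is the multiplicity, 3.


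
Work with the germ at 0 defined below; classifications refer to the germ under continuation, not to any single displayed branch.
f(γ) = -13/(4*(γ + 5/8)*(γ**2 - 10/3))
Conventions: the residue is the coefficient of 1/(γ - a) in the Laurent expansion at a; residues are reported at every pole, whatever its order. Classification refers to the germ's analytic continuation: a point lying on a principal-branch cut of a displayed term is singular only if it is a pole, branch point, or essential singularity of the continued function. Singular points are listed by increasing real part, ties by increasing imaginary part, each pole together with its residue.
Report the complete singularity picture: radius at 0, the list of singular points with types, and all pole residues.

Denominator factor (γ + 5/8): pole of order 1 at -5/8, modulus 5/8.
Denominator factor (γ**2 - 10/3): discriminant 40/3, real irrational roots (1/3)*sqrt(30) and -(1/3)*sqrt(30); poles of order 1, moduli (1/3)*sqrt(30) and (1/3)*sqrt(30).
The radius of convergence is the smallest modulus among the singular points: 5/8.
The factor γ**2 - 10/3 splits as (γ - a)(γ - a') with a = -(1/3)*sqrt(30), a' = (1/3)*sqrt(30). At the order-1 pole a set g(γ) = (γ - a)*f(γ) = [-13/(4*(γ + 5/8))] / (γ - a').
Simple pole: residue = g(a) at a = -(1/3)*sqrt(30), which is -312/565 - (39/1130)*sqrt(30).
At the order-1 pole -5/8 set g(γ) = (γ - (-5/8))*f(γ) = -13/(4*(γ**2 - 10/3)).
Simple pole: residue = g(a) at a = -5/8, which is 624/565.
The factor γ**2 - 10/3 splits as (γ - a)(γ - a') with a = (1/3)*sqrt(30), a' = -(1/3)*sqrt(30). At the order-1 pole a set g(γ) = (γ - a)*f(γ) = [-13/(4*(γ + 5/8))] / (γ - a').
Simple pole: residue = g(a) at a = (1/3)*sqrt(30), which is -312/565 + (39/1130)*sqrt(30).
List the singular points by increasing real part (a conjugate pair: the negative imaginary part first).

Radius of convergence at 0: 5/8.
At -(1/3)*sqrt(30): a pole of order 1; residue -312/565 - (39/1130)*sqrt(30).
At -5/8: a pole of order 1; residue 624/565.
At (1/3)*sqrt(30): a pole of order 1; residue -312/565 + (39/1130)*sqrt(30).
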